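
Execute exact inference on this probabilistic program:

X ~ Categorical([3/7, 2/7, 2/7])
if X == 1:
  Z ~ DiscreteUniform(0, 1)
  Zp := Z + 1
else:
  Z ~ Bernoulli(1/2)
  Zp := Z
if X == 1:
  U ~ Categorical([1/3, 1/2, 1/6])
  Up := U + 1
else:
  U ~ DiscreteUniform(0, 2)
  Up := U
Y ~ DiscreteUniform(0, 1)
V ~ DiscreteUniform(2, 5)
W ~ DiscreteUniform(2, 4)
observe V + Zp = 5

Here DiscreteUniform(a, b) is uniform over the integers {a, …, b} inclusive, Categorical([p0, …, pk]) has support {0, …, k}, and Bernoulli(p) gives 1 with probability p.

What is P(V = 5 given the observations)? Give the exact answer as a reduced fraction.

P(V = 5 | obs) = 5/14

Enumerate traces; 108 have nonzero weight after conditioning:
  (X=0, Z=0, U=0, Y=0, V=5, W=2) weight 1/336
  (X=0, Z=0, U=0, Y=0, V=5, W=3) weight 1/336
  (X=0, Z=0, U=0, Y=0, V=5, W=4) weight 1/336
  (X=0, Z=0, U=0, Y=1, V=5, W=2) weight 1/336
  (X=0, Z=0, U=0, Y=1, V=5, W=3) weight 1/336
  (X=0, Z=0, U=0, Y=1, V=5, W=4) weight 1/336
  (X=0, Z=0, U=1, Y=0, V=5, W=2) weight 1/336
  (X=0, Z=0, U=1, Y=0, V=5, W=3) weight 1/336
  (X=0, Z=1, U=0, Y=0, V=4, W=2) weight 1/336
  (X=1, Z=1, U=0, Y=0, V=3, W=2) weight 1/504
  … 98 more
Group by V:
  weight(V=3) = 1/28
  weight(V=4) = 1/8
  weight(V=5) = 5/56
Total weight = 1/28 + 1/8 + 5/56 = 1/4
P(V=3 | obs) = 1/28 / 1/4 = 1/7
P(V=4 | obs) = 1/8 / 1/4 = 1/2
P(V=5 | obs) = 5/56 / 1/4 = 5/14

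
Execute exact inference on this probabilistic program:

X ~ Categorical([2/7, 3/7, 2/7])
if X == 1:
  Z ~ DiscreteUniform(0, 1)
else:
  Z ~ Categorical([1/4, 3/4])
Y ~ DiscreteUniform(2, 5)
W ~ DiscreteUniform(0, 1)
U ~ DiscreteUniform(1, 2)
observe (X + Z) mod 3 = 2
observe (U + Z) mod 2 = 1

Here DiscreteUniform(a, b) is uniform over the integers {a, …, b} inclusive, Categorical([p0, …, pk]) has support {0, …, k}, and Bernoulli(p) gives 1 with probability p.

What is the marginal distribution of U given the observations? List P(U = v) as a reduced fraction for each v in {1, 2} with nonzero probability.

Enumerate traces; 16 have nonzero weight after conditioning:
  (X=1, Z=1, Y=2, W=0, U=2) weight 3/224
  (X=1, Z=1, Y=2, W=1, U=2) weight 3/224
  (X=1, Z=1, Y=3, W=0, U=2) weight 3/224
  (X=1, Z=1, Y=3, W=1, U=2) weight 3/224
  (X=1, Z=1, Y=4, W=0, U=2) weight 3/224
  (X=1, Z=1, Y=4, W=1, U=2) weight 3/224
  (X=1, Z=1, Y=5, W=0, U=2) weight 3/224
  (X=1, Z=1, Y=5, W=1, U=2) weight 3/224
  (X=2, Z=0, Y=2, W=0, U=1) weight 1/224
  … 7 more
Group by U:
  weight(U=1) = 1/28
  weight(U=2) = 3/28
Total weight = 1/28 + 3/28 = 1/7
P(U=1 | obs) = 1/28 / 1/7 = 1/4
P(U=2 | obs) = 3/28 / 1/7 = 3/4

P(U=1) = 1/4, P(U=2) = 3/4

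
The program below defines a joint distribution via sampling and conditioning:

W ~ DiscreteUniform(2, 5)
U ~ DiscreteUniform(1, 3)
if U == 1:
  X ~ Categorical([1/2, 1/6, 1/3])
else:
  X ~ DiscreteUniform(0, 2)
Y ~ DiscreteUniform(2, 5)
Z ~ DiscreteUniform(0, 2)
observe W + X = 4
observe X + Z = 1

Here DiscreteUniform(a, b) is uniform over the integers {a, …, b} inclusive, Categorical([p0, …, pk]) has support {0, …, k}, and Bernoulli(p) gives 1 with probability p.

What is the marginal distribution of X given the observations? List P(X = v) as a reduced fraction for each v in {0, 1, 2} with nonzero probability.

P(X=0) = 7/12, P(X=1) = 5/12

Enumerate traces; 24 have nonzero weight after conditioning:
  (W=3, U=1, X=1, Y=2, Z=0) weight 1/864
  (W=3, U=1, X=1, Y=3, Z=0) weight 1/864
  (W=3, U=1, X=1, Y=4, Z=0) weight 1/864
  (W=3, U=1, X=1, Y=5, Z=0) weight 1/864
  (W=3, U=2, X=1, Y=2, Z=0) weight 1/432
  (W=3, U=2, X=1, Y=3, Z=0) weight 1/432
  (W=3, U=2, X=1, Y=4, Z=0) weight 1/432
  (W=3, U=2, X=1, Y=5, Z=0) weight 1/432
  (W=4, U=1, X=0, Y=2, Z=1) weight 1/288
  … 15 more
Group by X:
  weight(X=0) = 7/216
  weight(X=1) = 5/216
Total weight = 7/216 + 5/216 = 1/18
P(X=0 | obs) = 7/216 / 1/18 = 7/12
P(X=1 | obs) = 5/216 / 1/18 = 5/12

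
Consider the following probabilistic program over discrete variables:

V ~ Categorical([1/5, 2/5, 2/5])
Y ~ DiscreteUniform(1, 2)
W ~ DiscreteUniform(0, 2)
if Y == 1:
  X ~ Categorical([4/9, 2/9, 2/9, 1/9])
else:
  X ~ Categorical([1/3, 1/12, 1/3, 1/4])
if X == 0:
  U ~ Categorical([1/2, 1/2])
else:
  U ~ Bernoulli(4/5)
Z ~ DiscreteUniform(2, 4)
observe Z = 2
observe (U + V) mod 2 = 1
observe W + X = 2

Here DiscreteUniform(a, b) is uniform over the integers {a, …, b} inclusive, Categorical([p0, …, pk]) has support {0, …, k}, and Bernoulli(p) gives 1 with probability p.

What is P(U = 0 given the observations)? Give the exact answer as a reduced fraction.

Enumerate traces; 18 have nonzero weight after conditioning:
  (V=0, Y=1, W=0, X=2, U=1, Z=2) weight 4/2025
  (V=0, Y=1, W=1, X=1, U=1, Z=2) weight 4/2025
  (V=0, Y=1, W=2, X=0, U=1, Z=2) weight 1/405
  (V=0, Y=2, W=0, X=2, U=1, Z=2) weight 2/675
  (V=0, Y=2, W=1, X=1, U=1, Z=2) weight 1/1350
  (V=0, Y=2, W=2, X=0, U=1, Z=2) weight 1/540
  (V=1, Y=1, W=0, X=2, U=0, Z=2) weight 2/2025
  (V=1, Y=1, W=1, X=1, U=0, Z=2) weight 2/2025
  … 10 more
Group by U:
  weight(U=0) = 101/8100
  weight(U=1) = 97/2700
Total weight = 101/8100 + 97/2700 = 98/2025
P(U=0 | obs) = 101/8100 / 98/2025 = 101/392
P(U=1 | obs) = 97/2700 / 98/2025 = 291/392

P(U = 0 | obs) = 101/392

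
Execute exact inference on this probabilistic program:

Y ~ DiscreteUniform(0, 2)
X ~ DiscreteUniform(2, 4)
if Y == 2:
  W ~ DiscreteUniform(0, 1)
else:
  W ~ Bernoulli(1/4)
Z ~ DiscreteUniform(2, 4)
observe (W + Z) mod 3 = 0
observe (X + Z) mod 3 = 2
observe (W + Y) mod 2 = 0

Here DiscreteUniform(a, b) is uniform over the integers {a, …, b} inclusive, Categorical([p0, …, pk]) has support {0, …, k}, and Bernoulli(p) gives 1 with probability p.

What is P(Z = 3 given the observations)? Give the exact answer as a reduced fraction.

P(Z = 3 | obs) = 5/6

Enumerate traces; 3 have nonzero weight after conditioning:
  (Y=0, X=2, W=0, Z=3) weight 1/36
  (Y=1, X=3, W=1, Z=2) weight 1/108
  (Y=2, X=2, W=0, Z=3) weight 1/54
Group by Z:
  weight(Z=2) = 1/108
  weight(Z=3) = 5/108
Total weight = 1/108 + 5/108 = 1/18
P(Z=2 | obs) = 1/108 / 1/18 = 1/6
P(Z=3 | obs) = 5/108 / 1/18 = 5/6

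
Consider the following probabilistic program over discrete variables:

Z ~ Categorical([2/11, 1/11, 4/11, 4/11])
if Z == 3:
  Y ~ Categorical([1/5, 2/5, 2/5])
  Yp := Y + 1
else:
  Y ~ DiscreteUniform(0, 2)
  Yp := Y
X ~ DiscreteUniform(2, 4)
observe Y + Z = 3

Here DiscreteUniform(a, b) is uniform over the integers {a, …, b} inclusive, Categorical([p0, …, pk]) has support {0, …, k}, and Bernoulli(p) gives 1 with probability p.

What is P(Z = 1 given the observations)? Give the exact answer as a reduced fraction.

P(Z = 1 | obs) = 5/37

Enumerate traces; 9 have nonzero weight after conditioning:
  (Z=1, Y=2, X=2) weight 1/99
  (Z=1, Y=2, X=3) weight 1/99
  (Z=1, Y=2, X=4) weight 1/99
  (Z=2, Y=1, X=2) weight 4/99
  (Z=2, Y=1, X=3) weight 4/99
  (Z=2, Y=1, X=4) weight 4/99
  (Z=3, Y=0, X=2) weight 4/165
  (Z=3, Y=0, X=3) weight 4/165
  … 1 more
Group by Z:
  weight(Z=1) = 1/33
  weight(Z=2) = 4/33
  weight(Z=3) = 4/55
Total weight = 1/33 + 4/33 + 4/55 = 37/165
P(Z=1 | obs) = 1/33 / 37/165 = 5/37
P(Z=2 | obs) = 4/33 / 37/165 = 20/37
P(Z=3 | obs) = 4/55 / 37/165 = 12/37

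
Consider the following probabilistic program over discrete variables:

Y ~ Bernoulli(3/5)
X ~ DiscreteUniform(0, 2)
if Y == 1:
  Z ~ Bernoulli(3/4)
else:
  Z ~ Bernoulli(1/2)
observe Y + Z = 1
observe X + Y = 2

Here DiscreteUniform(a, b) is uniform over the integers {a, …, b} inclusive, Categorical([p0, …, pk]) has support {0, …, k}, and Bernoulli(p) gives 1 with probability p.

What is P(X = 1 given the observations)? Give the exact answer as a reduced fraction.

Enumerate traces; 2 have nonzero weight after conditioning:
  (Y=0, X=2, Z=1) weight 1/15
  (Y=1, X=1, Z=0) weight 1/20
Group by X:
  weight(X=1) = 1/20
  weight(X=2) = 1/15
Total weight = 1/20 + 1/15 = 7/60
P(X=1 | obs) = 1/20 / 7/60 = 3/7
P(X=2 | obs) = 1/15 / 7/60 = 4/7

P(X = 1 | obs) = 3/7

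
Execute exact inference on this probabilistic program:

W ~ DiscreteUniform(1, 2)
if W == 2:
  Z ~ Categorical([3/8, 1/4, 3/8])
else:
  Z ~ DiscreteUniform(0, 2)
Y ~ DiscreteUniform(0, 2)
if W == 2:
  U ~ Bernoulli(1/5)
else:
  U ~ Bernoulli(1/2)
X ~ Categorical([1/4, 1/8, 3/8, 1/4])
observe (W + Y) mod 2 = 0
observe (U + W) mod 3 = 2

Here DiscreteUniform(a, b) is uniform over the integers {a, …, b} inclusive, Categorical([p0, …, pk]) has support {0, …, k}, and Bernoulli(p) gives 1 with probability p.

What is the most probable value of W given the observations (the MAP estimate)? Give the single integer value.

argmax_v P(W = v | obs) = 2

Enumerate traces; 36 have nonzero weight after conditioning:
  (W=1, Z=0, Y=1, U=1, X=0) weight 1/144
  (W=1, Z=0, Y=1, U=1, X=1) weight 1/288
  (W=1, Z=0, Y=1, U=1, X=2) weight 1/96
  (W=1, Z=0, Y=1, U=1, X=3) weight 1/144
  (W=1, Z=1, Y=1, U=1, X=0) weight 1/144
  (W=1, Z=1, Y=1, U=1, X=1) weight 1/288
  (W=1, Z=1, Y=1, U=1, X=2) weight 1/96
  (W=1, Z=1, Y=1, U=1, X=3) weight 1/144
  (W=2, Z=0, Y=0, U=0, X=0) weight 1/80
  … 27 more
Group by W:
  weight(W=1) = 1/12
  weight(W=2) = 4/15
Total weight = 1/12 + 4/15 = 7/20
P(W=1 | obs) = 1/12 / 7/20 = 5/21
P(W=2 | obs) = 4/15 / 7/20 = 16/21
argmax = 2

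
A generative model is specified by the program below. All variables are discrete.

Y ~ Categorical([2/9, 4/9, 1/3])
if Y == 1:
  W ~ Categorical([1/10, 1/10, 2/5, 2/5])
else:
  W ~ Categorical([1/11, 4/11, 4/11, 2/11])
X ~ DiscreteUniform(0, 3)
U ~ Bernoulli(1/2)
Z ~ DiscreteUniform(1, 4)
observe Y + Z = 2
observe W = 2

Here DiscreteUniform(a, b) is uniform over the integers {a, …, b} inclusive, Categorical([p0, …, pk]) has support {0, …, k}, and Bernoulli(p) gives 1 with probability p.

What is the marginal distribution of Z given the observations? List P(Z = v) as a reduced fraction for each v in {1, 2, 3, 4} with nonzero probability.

P(Z=1) = 11/16, P(Z=2) = 5/16

Enumerate traces; 16 have nonzero weight after conditioning:
  (Y=0, W=2, X=0, U=0, Z=2) weight 1/396
  (Y=0, W=2, X=0, U=1, Z=2) weight 1/396
  (Y=0, W=2, X=1, U=0, Z=2) weight 1/396
  (Y=0, W=2, X=1, U=1, Z=2) weight 1/396
  (Y=0, W=2, X=2, U=0, Z=2) weight 1/396
  (Y=0, W=2, X=2, U=1, Z=2) weight 1/396
  (Y=0, W=2, X=3, U=0, Z=2) weight 1/396
  (Y=0, W=2, X=3, U=1, Z=2) weight 1/396
  (Y=1, W=2, X=0, U=0, Z=1) weight 1/180
  … 7 more
Group by Z:
  weight(Z=1) = 2/45
  weight(Z=2) = 2/99
Total weight = 2/45 + 2/99 = 32/495
P(Z=1 | obs) = 2/45 / 32/495 = 11/16
P(Z=2 | obs) = 2/99 / 32/495 = 5/16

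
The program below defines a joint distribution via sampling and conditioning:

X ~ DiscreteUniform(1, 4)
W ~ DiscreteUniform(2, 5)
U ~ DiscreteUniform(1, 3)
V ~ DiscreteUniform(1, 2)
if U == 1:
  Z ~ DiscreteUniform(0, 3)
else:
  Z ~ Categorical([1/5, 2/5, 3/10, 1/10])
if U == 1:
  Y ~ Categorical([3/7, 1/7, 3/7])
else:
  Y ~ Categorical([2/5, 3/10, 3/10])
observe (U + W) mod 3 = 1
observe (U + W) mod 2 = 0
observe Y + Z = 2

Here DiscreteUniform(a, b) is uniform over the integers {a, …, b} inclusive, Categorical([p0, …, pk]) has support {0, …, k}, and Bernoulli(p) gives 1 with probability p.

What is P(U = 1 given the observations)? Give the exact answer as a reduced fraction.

P(U = 1 | obs) = 5/11

Enumerate traces; 48 have nonzero weight after conditioning:
  (X=1, W=2, U=2, V=1, Z=0, Y=2) weight 1/1600
  (X=1, W=2, U=2, V=1, Z=1, Y=1) weight 1/800
  (X=1, W=2, U=2, V=1, Z=2, Y=0) weight 1/800
  (X=1, W=2, U=2, V=2, Z=0, Y=2) weight 1/1600
  (X=1, W=2, U=2, V=2, Z=1, Y=1) weight 1/800
  (X=1, W=2, U=2, V=2, Z=2, Y=0) weight 1/800
  (X=1, W=3, U=1, V=1, Z=0, Y=2) weight 1/896
  (X=1, W=3, U=1, V=1, Z=1, Y=1) weight 1/2688
  … 40 more
Group by U:
  weight(U=1) = 1/48
  weight(U=2) = 1/40
Total weight = 1/48 + 1/40 = 11/240
P(U=1 | obs) = 1/48 / 11/240 = 5/11
P(U=2 | obs) = 1/40 / 11/240 = 6/11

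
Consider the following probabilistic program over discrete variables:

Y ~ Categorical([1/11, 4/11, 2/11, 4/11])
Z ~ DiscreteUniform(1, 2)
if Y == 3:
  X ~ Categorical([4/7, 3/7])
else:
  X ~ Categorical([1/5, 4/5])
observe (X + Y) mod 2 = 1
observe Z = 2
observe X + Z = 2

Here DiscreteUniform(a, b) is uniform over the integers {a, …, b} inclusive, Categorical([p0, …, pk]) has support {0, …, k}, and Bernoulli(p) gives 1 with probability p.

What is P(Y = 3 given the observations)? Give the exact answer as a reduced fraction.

P(Y = 3 | obs) = 20/27

Enumerate traces; 2 have nonzero weight after conditioning:
  (Y=1, Z=2, X=0) weight 2/55
  (Y=3, Z=2, X=0) weight 8/77
Group by Y:
  weight(Y=1) = 2/55
  weight(Y=3) = 8/77
Total weight = 2/55 + 8/77 = 54/385
P(Y=1 | obs) = 2/55 / 54/385 = 7/27
P(Y=3 | obs) = 8/77 / 54/385 = 20/27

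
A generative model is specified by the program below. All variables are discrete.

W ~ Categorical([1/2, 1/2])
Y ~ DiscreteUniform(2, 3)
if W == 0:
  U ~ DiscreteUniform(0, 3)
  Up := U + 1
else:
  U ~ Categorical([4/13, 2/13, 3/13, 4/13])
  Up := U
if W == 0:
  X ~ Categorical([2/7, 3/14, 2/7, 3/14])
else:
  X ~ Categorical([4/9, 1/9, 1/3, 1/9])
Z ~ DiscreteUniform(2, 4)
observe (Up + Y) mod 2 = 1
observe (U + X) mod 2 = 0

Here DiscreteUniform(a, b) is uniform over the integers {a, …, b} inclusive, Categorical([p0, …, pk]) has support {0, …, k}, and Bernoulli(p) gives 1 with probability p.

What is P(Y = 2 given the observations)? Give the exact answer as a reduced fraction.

Enumerate traces; 48 have nonzero weight after conditioning:
  (W=0, Y=2, U=0, X=0, Z=2) weight 1/168
  (W=0, Y=2, U=0, X=0, Z=3) weight 1/168
  (W=0, Y=2, U=0, X=0, Z=4) weight 1/168
  (W=0, Y=2, U=0, X=2, Z=2) weight 1/168
  (W=0, Y=2, U=0, X=2, Z=3) weight 1/168
  (W=0, Y=2, U=0, X=2, Z=4) weight 1/168
  (W=0, Y=2, U=2, X=0, Z=2) weight 1/168
  (W=0, Y=2, U=2, X=0, Z=3) weight 1/168
  (W=0, Y=3, U=1, X=1, Z=2) weight 1/224
  … 39 more
Group by Y:
  weight(Y=2) = 53/546
  weight(Y=3) = 1037/6552
Total weight = 53/546 + 1037/6552 = 239/936
P(Y=2 | obs) = 53/546 / 239/936 = 636/1673
P(Y=3 | obs) = 1037/6552 / 239/936 = 1037/1673

P(Y = 2 | obs) = 636/1673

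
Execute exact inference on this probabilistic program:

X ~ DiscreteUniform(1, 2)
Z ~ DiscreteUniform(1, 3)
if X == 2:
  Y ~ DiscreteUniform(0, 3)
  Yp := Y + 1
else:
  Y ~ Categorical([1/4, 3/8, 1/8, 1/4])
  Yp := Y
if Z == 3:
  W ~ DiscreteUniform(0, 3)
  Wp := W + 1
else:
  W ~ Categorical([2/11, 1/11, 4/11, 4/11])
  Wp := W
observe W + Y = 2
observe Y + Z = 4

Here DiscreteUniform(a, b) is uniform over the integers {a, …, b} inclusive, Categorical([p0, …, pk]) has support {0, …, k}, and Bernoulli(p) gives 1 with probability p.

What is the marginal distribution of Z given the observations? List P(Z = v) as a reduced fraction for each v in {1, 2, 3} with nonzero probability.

Enumerate traces; 4 have nonzero weight after conditioning:
  (X=1, Z=2, Y=2, W=0) weight 1/264
  (X=1, Z=3, Y=1, W=1) weight 1/64
  (X=2, Z=2, Y=2, W=0) weight 1/132
  (X=2, Z=3, Y=1, W=1) weight 1/96
Group by Z:
  weight(Z=2) = 1/88
  weight(Z=3) = 5/192
Total weight = 1/88 + 5/192 = 79/2112
P(Z=2 | obs) = 1/88 / 79/2112 = 24/79
P(Z=3 | obs) = 5/192 / 79/2112 = 55/79

P(Z=2) = 24/79, P(Z=3) = 55/79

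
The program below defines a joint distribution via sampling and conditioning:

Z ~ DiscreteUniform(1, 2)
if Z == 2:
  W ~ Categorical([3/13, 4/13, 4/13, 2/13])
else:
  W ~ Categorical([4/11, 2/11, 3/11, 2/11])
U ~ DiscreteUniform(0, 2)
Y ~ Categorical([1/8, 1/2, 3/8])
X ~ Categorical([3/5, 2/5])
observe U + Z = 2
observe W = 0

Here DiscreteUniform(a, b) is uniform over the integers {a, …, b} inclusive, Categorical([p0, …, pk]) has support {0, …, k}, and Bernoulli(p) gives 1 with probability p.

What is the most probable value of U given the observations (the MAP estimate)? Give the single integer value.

argmax_v P(U = v | obs) = 1

Enumerate traces; 12 have nonzero weight after conditioning:
  (Z=1, W=0, U=1, Y=0, X=0) weight 1/220
  (Z=1, W=0, U=1, Y=0, X=1) weight 1/330
  (Z=1, W=0, U=1, Y=1, X=0) weight 1/55
  (Z=1, W=0, U=1, Y=1, X=1) weight 2/165
  (Z=1, W=0, U=1, Y=2, X=0) weight 3/220
  (Z=1, W=0, U=1, Y=2, X=1) weight 1/110
  (Z=2, W=0, U=0, Y=0, X=0) weight 3/1040
  (Z=2, W=0, U=0, Y=0, X=1) weight 1/520
  … 4 more
Group by U:
  weight(U=0) = 1/26
  weight(U=1) = 2/33
Total weight = 1/26 + 2/33 = 85/858
P(U=0 | obs) = 1/26 / 85/858 = 33/85
P(U=1 | obs) = 2/33 / 85/858 = 52/85
argmax = 1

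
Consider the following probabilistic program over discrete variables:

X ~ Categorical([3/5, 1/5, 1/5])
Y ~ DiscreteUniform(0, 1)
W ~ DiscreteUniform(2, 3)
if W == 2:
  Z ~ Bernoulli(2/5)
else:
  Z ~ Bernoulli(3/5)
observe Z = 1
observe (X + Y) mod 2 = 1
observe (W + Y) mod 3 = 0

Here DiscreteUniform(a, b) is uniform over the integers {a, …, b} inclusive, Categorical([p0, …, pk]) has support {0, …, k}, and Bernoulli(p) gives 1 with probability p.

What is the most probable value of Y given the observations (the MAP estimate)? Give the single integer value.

Enumerate traces; 3 have nonzero weight after conditioning:
  (X=0, Y=1, W=2, Z=1) weight 3/50
  (X=1, Y=0, W=3, Z=1) weight 3/100
  (X=2, Y=1, W=2, Z=1) weight 1/50
Group by Y:
  weight(Y=0) = 3/100
  weight(Y=1) = 2/25
Total weight = 3/100 + 2/25 = 11/100
P(Y=0 | obs) = 3/100 / 11/100 = 3/11
P(Y=1 | obs) = 2/25 / 11/100 = 8/11
argmax = 1

argmax_v P(Y = v | obs) = 1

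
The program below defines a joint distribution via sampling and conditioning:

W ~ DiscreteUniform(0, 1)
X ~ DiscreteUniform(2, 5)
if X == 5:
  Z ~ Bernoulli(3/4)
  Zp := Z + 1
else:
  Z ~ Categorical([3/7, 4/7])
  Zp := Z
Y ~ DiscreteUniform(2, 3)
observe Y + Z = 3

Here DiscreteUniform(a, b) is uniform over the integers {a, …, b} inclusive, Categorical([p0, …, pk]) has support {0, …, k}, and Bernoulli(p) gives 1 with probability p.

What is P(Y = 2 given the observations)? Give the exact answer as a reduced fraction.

P(Y = 2 | obs) = 69/112

Enumerate traces; 16 have nonzero weight after conditioning:
  (W=0, X=2, Z=0, Y=3) weight 3/112
  (W=0, X=2, Z=1, Y=2) weight 1/28
  (W=0, X=3, Z=0, Y=3) weight 3/112
  (W=0, X=3, Z=1, Y=2) weight 1/28
  (W=0, X=4, Z=0, Y=3) weight 3/112
  (W=0, X=4, Z=1, Y=2) weight 1/28
  (W=0, X=5, Z=0, Y=3) weight 1/64
  (W=0, X=5, Z=1, Y=2) weight 3/64
  … 8 more
Group by Y:
  weight(Y=2) = 69/224
  weight(Y=3) = 43/224
Total weight = 69/224 + 43/224 = 1/2
P(Y=2 | obs) = 69/224 / 1/2 = 69/112
P(Y=3 | obs) = 43/224 / 1/2 = 43/112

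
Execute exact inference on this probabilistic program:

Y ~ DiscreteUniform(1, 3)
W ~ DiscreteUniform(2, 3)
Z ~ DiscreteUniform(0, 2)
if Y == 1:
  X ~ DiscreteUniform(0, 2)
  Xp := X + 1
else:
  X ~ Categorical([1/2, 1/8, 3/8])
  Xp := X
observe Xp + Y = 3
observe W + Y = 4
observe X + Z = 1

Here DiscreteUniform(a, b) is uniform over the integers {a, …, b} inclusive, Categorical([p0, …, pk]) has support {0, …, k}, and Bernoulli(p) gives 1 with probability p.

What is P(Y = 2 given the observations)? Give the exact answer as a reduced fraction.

P(Y = 2 | obs) = 3/11

Enumerate traces; 2 have nonzero weight after conditioning:
  (Y=1, W=3, Z=0, X=1) weight 1/54
  (Y=2, W=2, Z=0, X=1) weight 1/144
Group by Y:
  weight(Y=1) = 1/54
  weight(Y=2) = 1/144
Total weight = 1/54 + 1/144 = 11/432
P(Y=1 | obs) = 1/54 / 11/432 = 8/11
P(Y=2 | obs) = 1/144 / 11/432 = 3/11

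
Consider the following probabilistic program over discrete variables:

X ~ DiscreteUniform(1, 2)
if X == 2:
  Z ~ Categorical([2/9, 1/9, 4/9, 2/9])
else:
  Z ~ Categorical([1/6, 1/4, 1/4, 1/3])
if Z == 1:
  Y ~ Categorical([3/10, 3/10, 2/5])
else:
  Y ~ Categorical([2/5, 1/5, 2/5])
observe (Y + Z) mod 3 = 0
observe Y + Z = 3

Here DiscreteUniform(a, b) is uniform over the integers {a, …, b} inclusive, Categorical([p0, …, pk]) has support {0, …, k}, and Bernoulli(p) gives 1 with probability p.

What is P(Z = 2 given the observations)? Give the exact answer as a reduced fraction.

P(Z = 2 | obs) = 25/91

Enumerate traces; 6 have nonzero weight after conditioning:
  (X=1, Z=1, Y=2) weight 1/20
  (X=1, Z=2, Y=1) weight 1/40
  (X=1, Z=3, Y=0) weight 1/15
  (X=2, Z=1, Y=2) weight 1/45
  (X=2, Z=2, Y=1) weight 2/45
  (X=2, Z=3, Y=0) weight 2/45
Group by Z:
  weight(Z=1) = 13/180
  weight(Z=2) = 5/72
  weight(Z=3) = 1/9
Total weight = 13/180 + 5/72 + 1/9 = 91/360
P(Z=1 | obs) = 13/180 / 91/360 = 2/7
P(Z=2 | obs) = 5/72 / 91/360 = 25/91
P(Z=3 | obs) = 1/9 / 91/360 = 40/91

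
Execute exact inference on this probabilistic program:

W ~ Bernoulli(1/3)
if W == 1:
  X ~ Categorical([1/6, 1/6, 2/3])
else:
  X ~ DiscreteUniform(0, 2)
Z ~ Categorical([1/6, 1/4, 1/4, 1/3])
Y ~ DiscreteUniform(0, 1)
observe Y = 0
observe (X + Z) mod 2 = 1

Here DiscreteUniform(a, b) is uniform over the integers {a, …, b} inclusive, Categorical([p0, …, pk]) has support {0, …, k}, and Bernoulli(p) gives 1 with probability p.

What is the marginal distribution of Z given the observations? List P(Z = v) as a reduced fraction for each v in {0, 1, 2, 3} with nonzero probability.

P(Z=0) = 5/58, P(Z=1) = 39/116, P(Z=2) = 15/116, P(Z=3) = 13/29

Enumerate traces; 12 have nonzero weight after conditioning:
  (W=0, X=0, Z=1, Y=0) weight 1/36
  (W=0, X=0, Z=3, Y=0) weight 1/27
  (W=0, X=1, Z=0, Y=0) weight 1/54
  (W=0, X=1, Z=2, Y=0) weight 1/36
  (W=0, X=2, Z=1, Y=0) weight 1/36
  (W=0, X=2, Z=3, Y=0) weight 1/27
  (W=1, X=0, Z=1, Y=0) weight 1/144
  (W=1, X=0, Z=3, Y=0) weight 1/108
  … 4 more
Group by Z:
  weight(Z=0) = 5/216
  weight(Z=1) = 13/144
  weight(Z=2) = 5/144
  weight(Z=3) = 13/108
Total weight = 5/216 + 13/144 + 5/144 + 13/108 = 29/108
P(Z=0 | obs) = 5/216 / 29/108 = 5/58
P(Z=1 | obs) = 13/144 / 29/108 = 39/116
P(Z=2 | obs) = 5/144 / 29/108 = 15/116
P(Z=3 | obs) = 13/108 / 29/108 = 13/29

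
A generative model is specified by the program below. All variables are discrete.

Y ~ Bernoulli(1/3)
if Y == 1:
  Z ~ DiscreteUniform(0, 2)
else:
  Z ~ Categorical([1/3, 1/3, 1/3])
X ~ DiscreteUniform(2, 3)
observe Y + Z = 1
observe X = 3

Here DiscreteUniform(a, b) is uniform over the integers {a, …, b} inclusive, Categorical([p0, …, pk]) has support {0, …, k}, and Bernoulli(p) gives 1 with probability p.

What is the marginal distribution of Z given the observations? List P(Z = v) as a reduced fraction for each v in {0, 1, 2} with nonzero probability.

P(Z=0) = 1/3, P(Z=1) = 2/3

Enumerate traces; 2 have nonzero weight after conditioning:
  (Y=0, Z=1, X=3) weight 1/9
  (Y=1, Z=0, X=3) weight 1/18
Group by Z:
  weight(Z=0) = 1/18
  weight(Z=1) = 1/9
Total weight = 1/18 + 1/9 = 1/6
P(Z=0 | obs) = 1/18 / 1/6 = 1/3
P(Z=1 | obs) = 1/9 / 1/6 = 2/3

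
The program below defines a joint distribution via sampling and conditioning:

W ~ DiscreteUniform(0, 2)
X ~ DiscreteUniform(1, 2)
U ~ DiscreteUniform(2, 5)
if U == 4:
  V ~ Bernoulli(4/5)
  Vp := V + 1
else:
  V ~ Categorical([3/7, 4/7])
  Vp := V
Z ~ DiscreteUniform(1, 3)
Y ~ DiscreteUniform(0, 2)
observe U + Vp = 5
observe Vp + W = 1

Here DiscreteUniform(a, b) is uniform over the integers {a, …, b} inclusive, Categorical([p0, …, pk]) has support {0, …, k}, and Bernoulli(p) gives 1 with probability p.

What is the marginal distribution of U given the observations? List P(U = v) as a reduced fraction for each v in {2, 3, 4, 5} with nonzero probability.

Enumerate traces; 36 have nonzero weight after conditioning:
  (W=0, X=1, U=4, V=0, Z=1, Y=0) weight 1/1080
  (W=0, X=1, U=4, V=0, Z=1, Y=1) weight 1/1080
  (W=0, X=1, U=4, V=0, Z=1, Y=2) weight 1/1080
  (W=0, X=1, U=4, V=0, Z=2, Y=0) weight 1/1080
  (W=0, X=1, U=4, V=0, Z=2, Y=1) weight 1/1080
  (W=0, X=1, U=4, V=0, Z=2, Y=2) weight 1/1080
  (W=0, X=1, U=4, V=0, Z=3, Y=0) weight 1/1080
  (W=0, X=1, U=4, V=0, Z=3, Y=1) weight 1/1080
  (W=1, X=1, U=5, V=0, Z=1, Y=0) weight 1/504
  … 27 more
Group by U:
  weight(U=4) = 1/60
  weight(U=5) = 1/28
Total weight = 1/60 + 1/28 = 11/210
P(U=4 | obs) = 1/60 / 11/210 = 7/22
P(U=5 | obs) = 1/28 / 11/210 = 15/22

P(U=4) = 7/22, P(U=5) = 15/22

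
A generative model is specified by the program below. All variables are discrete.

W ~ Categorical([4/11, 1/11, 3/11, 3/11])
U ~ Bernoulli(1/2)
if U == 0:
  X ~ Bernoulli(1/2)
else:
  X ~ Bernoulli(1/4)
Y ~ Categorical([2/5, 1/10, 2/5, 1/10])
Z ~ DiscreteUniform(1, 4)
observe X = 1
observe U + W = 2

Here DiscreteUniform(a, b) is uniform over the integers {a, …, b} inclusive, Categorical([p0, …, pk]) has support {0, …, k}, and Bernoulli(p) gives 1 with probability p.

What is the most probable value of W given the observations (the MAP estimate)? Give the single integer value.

Enumerate traces; 32 have nonzero weight after conditioning:
  (W=1, U=1, X=1, Y=0, Z=1) weight 1/880
  (W=1, U=1, X=1, Y=0, Z=2) weight 1/880
  (W=1, U=1, X=1, Y=0, Z=3) weight 1/880
  (W=1, U=1, X=1, Y=0, Z=4) weight 1/880
  (W=1, U=1, X=1, Y=1, Z=1) weight 1/3520
  (W=1, U=1, X=1, Y=1, Z=2) weight 1/3520
  (W=1, U=1, X=1, Y=1, Z=3) weight 1/3520
  (W=1, U=1, X=1, Y=1, Z=4) weight 1/3520
  (W=2, U=0, X=1, Y=0, Z=1) weight 3/440
  … 23 more
Group by W:
  weight(W=1) = 1/88
  weight(W=2) = 3/44
Total weight = 1/88 + 3/44 = 7/88
P(W=1 | obs) = 1/88 / 7/88 = 1/7
P(W=2 | obs) = 3/44 / 7/88 = 6/7
argmax = 2

argmax_v P(W = v | obs) = 2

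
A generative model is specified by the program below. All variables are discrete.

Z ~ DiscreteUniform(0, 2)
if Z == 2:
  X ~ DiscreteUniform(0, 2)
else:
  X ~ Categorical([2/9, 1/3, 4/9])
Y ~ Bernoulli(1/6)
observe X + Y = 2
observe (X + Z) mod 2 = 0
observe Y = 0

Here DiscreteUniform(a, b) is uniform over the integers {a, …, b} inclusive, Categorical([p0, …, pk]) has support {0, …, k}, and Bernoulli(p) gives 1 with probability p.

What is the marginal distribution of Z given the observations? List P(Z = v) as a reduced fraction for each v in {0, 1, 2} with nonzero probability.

Enumerate traces; 2 have nonzero weight after conditioning:
  (Z=0, X=2, Y=0) weight 10/81
  (Z=2, X=2, Y=0) weight 5/54
Group by Z:
  weight(Z=0) = 10/81
  weight(Z=2) = 5/54
Total weight = 10/81 + 5/54 = 35/162
P(Z=0 | obs) = 10/81 / 35/162 = 4/7
P(Z=2 | obs) = 5/54 / 35/162 = 3/7

P(Z=0) = 4/7, P(Z=2) = 3/7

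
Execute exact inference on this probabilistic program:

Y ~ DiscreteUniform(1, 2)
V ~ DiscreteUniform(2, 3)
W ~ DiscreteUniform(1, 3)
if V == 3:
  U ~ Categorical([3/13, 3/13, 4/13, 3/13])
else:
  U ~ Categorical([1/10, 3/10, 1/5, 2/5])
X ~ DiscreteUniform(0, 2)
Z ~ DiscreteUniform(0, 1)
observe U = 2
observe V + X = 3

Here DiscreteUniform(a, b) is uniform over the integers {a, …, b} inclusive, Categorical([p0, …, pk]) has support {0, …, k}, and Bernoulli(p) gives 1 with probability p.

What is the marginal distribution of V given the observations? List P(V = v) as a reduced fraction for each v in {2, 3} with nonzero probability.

P(V=2) = 13/33, P(V=3) = 20/33

Enumerate traces; 24 have nonzero weight after conditioning:
  (Y=1, V=2, W=1, U=2, X=1, Z=0) weight 1/360
  (Y=1, V=2, W=1, U=2, X=1, Z=1) weight 1/360
  (Y=1, V=2, W=2, U=2, X=1, Z=0) weight 1/360
  (Y=1, V=2, W=2, U=2, X=1, Z=1) weight 1/360
  (Y=1, V=2, W=3, U=2, X=1, Z=0) weight 1/360
  (Y=1, V=2, W=3, U=2, X=1, Z=1) weight 1/360
  (Y=1, V=3, W=1, U=2, X=0, Z=0) weight 1/234
  (Y=1, V=3, W=1, U=2, X=0, Z=1) weight 1/234
  … 16 more
Group by V:
  weight(V=2) = 1/30
  weight(V=3) = 2/39
Total weight = 1/30 + 2/39 = 11/130
P(V=2 | obs) = 1/30 / 11/130 = 13/33
P(V=3 | obs) = 2/39 / 11/130 = 20/33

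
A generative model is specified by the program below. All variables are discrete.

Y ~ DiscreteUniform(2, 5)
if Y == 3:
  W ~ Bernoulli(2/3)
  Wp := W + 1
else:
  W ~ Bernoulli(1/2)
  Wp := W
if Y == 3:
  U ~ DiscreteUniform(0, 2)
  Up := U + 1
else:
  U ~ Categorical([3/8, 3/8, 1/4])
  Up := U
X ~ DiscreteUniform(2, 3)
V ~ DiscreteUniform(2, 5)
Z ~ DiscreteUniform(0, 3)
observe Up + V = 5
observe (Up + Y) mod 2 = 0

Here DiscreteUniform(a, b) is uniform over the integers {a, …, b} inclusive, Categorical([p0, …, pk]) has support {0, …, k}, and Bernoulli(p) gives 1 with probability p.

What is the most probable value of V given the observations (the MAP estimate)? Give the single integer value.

argmax_v P(V = v | obs) = 5

Enumerate traces; 112 have nonzero weight after conditioning:
  (Y=2, W=0, U=0, X=2, V=5, Z=0) weight 3/2048
  (Y=2, W=0, U=0, X=2, V=5, Z=1) weight 3/2048
  (Y=2, W=0, U=0, X=2, V=5, Z=2) weight 3/2048
  (Y=2, W=0, U=0, X=2, V=5, Z=3) weight 3/2048
  (Y=2, W=0, U=0, X=3, V=5, Z=0) weight 3/2048
  (Y=2, W=0, U=0, X=3, V=5, Z=1) weight 3/2048
  (Y=2, W=0, U=0, X=3, V=5, Z=2) weight 3/2048
  (Y=2, W=0, U=0, X=3, V=5, Z=3) weight 3/2048
  (Y=2, W=0, U=2, X=2, V=3, Z=0) weight 1/1024
  (Y=3, W=0, U=0, X=2, V=4, Z=0) weight 1/1152
  … 102 more
Group by V:
  weight(V=2) = 1/48
  weight(V=3) = 1/32
  weight(V=4) = 17/384
  weight(V=5) = 3/64
Total weight = 1/48 + 1/32 + 17/384 + 3/64 = 55/384
P(V=2 | obs) = 1/48 / 55/384 = 8/55
P(V=3 | obs) = 1/32 / 55/384 = 12/55
P(V=4 | obs) = 17/384 / 55/384 = 17/55
P(V=5 | obs) = 3/64 / 55/384 = 18/55
argmax = 5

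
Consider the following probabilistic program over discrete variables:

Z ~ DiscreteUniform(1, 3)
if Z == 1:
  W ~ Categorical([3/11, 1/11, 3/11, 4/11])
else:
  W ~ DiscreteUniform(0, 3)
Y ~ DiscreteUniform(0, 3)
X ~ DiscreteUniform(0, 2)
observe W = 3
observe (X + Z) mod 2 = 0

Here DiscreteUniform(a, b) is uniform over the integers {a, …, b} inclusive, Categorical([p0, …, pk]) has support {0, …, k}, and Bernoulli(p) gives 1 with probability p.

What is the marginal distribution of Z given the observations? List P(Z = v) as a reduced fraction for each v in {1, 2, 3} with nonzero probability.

Enumerate traces; 16 have nonzero weight after conditioning:
  (Z=1, W=3, Y=0, X=1) weight 1/99
  (Z=1, W=3, Y=1, X=1) weight 1/99
  (Z=1, W=3, Y=2, X=1) weight 1/99
  (Z=1, W=3, Y=3, X=1) weight 1/99
  (Z=2, W=3, Y=0, X=0) weight 1/144
  (Z=2, W=3, Y=0, X=2) weight 1/144
  (Z=2, W=3, Y=1, X=0) weight 1/144
  (Z=2, W=3, Y=1, X=2) weight 1/144
  (Z=3, W=3, Y=0, X=1) weight 1/144
  … 7 more
Group by Z:
  weight(Z=1) = 4/99
  weight(Z=2) = 1/18
  weight(Z=3) = 1/36
Total weight = 4/99 + 1/18 + 1/36 = 49/396
P(Z=1 | obs) = 4/99 / 49/396 = 16/49
P(Z=2 | obs) = 1/18 / 49/396 = 22/49
P(Z=3 | obs) = 1/36 / 49/396 = 11/49

P(Z=1) = 16/49, P(Z=2) = 22/49, P(Z=3) = 11/49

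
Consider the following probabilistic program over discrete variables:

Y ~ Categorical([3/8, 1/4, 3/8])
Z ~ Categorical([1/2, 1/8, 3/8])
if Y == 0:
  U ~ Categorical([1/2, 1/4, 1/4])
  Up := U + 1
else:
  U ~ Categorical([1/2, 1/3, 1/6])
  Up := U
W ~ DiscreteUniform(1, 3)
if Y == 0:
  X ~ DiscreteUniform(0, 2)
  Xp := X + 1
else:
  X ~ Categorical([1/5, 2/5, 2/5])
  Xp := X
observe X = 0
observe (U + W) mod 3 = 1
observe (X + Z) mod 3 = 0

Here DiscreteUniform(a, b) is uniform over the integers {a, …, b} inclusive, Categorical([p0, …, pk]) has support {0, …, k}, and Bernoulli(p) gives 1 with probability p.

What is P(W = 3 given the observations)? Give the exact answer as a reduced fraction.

P(W = 3 | obs) = 7/24

Enumerate traces; 9 have nonzero weight after conditioning:
  (Y=0, Z=0, U=0, W=1, X=0) weight 1/96
  (Y=0, Z=0, U=1, W=3, X=0) weight 1/192
  (Y=0, Z=0, U=2, W=2, X=0) weight 1/192
  (Y=1, Z=0, U=0, W=1, X=0) weight 1/240
  (Y=1, Z=0, U=1, W=3, X=0) weight 1/360
  (Y=1, Z=0, U=2, W=2, X=0) weight 1/720
  (Y=2, Z=0, U=0, W=1, X=0) weight 1/160
  (Y=2, Z=0, U=1, W=3, X=0) weight 1/240
  … 1 more
Group by W:
  weight(W=1) = 1/48
  weight(W=2) = 5/576
  weight(W=3) = 7/576
Total weight = 1/48 + 5/576 + 7/576 = 1/24
P(W=1 | obs) = 1/48 / 1/24 = 1/2
P(W=2 | obs) = 5/576 / 1/24 = 5/24
P(W=3 | obs) = 7/576 / 1/24 = 7/24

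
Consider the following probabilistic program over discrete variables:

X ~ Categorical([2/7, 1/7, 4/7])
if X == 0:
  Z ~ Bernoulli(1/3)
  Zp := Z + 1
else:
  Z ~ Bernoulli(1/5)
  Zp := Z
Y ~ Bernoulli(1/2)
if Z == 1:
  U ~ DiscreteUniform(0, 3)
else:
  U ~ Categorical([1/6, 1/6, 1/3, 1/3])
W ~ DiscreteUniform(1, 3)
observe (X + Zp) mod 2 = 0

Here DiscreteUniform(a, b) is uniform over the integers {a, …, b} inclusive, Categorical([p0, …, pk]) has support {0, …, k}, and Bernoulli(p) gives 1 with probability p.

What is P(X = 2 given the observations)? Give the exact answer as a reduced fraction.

P(X = 2 | obs) = 48/61

Enumerate traces; 72 have nonzero weight after conditioning:
  (X=0, Z=1, Y=0, U=0, W=1) weight 1/252
  (X=0, Z=1, Y=0, U=0, W=2) weight 1/252
  (X=0, Z=1, Y=0, U=0, W=3) weight 1/252
  (X=0, Z=1, Y=0, U=1, W=1) weight 1/252
  (X=0, Z=1, Y=0, U=1, W=2) weight 1/252
  (X=0, Z=1, Y=0, U=1, W=3) weight 1/252
  (X=0, Z=1, Y=0, U=2, W=1) weight 1/252
  (X=0, Z=1, Y=0, U=2, W=2) weight 1/252
  (X=1, Z=1, Y=0, U=0, W=1) weight 1/840
  (X=2, Z=0, Y=0, U=0, W=1) weight 4/315
  … 62 more
Group by X:
  weight(X=0) = 2/21
  weight(X=1) = 1/35
  weight(X=2) = 16/35
Total weight = 2/21 + 1/35 + 16/35 = 61/105
P(X=0 | obs) = 2/21 / 61/105 = 10/61
P(X=1 | obs) = 1/35 / 61/105 = 3/61
P(X=2 | obs) = 16/35 / 61/105 = 48/61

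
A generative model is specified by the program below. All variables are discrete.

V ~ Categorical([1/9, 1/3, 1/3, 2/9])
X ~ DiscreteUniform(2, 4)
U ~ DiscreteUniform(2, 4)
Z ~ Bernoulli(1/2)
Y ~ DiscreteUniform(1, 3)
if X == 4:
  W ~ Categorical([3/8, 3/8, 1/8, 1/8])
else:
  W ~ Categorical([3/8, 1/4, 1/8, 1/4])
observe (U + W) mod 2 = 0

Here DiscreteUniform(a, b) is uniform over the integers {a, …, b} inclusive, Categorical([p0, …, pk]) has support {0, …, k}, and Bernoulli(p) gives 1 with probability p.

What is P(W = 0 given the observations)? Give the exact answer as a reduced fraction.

P(W = 0 | obs) = 1/2

Enumerate traces; 432 have nonzero weight after conditioning:
  (V=0, X=2, U=2, Z=0, Y=1, W=0) weight 1/1296
  (V=0, X=2, U=2, Z=0, Y=1, W=2) weight 1/3888
  (V=0, X=2, U=2, Z=0, Y=2, W=0) weight 1/1296
  (V=0, X=2, U=2, Z=0, Y=2, W=2) weight 1/3888
  (V=0, X=2, U=2, Z=0, Y=3, W=0) weight 1/1296
  (V=0, X=2, U=2, Z=0, Y=3, W=2) weight 1/3888
  (V=0, X=2, U=2, Z=1, Y=1, W=0) weight 1/1296
  (V=0, X=2, U=2, Z=1, Y=1, W=2) weight 1/3888
  (V=0, X=2, U=3, Z=0, Y=1, W=1) weight 1/1944
  (V=0, X=2, U=3, Z=0, Y=1, W=3) weight 1/1944
  … 422 more
Group by W:
  weight(W=0) = 1/4
  weight(W=1) = 7/72
  weight(W=2) = 1/12
  weight(W=3) = 5/72
Total weight = 1/4 + 7/72 + 1/12 + 5/72 = 1/2
P(W=0 | obs) = 1/4 / 1/2 = 1/2
P(W=1 | obs) = 7/72 / 1/2 = 7/36
P(W=2 | obs) = 1/12 / 1/2 = 1/6
P(W=3 | obs) = 5/72 / 1/2 = 5/36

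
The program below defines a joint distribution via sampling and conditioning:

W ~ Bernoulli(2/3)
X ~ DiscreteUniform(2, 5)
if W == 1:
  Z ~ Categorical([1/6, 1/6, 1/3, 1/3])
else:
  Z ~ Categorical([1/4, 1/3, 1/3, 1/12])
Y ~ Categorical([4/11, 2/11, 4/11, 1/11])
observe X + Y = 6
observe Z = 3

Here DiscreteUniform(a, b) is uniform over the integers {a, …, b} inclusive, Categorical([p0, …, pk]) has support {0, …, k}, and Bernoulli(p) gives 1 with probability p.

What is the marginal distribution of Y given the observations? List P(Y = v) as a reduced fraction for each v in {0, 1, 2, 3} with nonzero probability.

Enumerate traces; 6 have nonzero weight after conditioning:
  (W=0, X=3, Z=3, Y=3) weight 1/1584
  (W=0, X=4, Z=3, Y=2) weight 1/396
  (W=0, X=5, Z=3, Y=1) weight 1/792
  (W=1, X=3, Z=3, Y=3) weight 1/198
  (W=1, X=4, Z=3, Y=2) weight 2/99
  (W=1, X=5, Z=3, Y=1) weight 1/99
Group by Y:
  weight(Y=1) = 1/88
  weight(Y=2) = 1/44
  weight(Y=3) = 1/176
Total weight = 1/88 + 1/44 + 1/176 = 7/176
P(Y=1 | obs) = 1/88 / 7/176 = 2/7
P(Y=2 | obs) = 1/44 / 7/176 = 4/7
P(Y=3 | obs) = 1/176 / 7/176 = 1/7

P(Y=1) = 2/7, P(Y=2) = 4/7, P(Y=3) = 1/7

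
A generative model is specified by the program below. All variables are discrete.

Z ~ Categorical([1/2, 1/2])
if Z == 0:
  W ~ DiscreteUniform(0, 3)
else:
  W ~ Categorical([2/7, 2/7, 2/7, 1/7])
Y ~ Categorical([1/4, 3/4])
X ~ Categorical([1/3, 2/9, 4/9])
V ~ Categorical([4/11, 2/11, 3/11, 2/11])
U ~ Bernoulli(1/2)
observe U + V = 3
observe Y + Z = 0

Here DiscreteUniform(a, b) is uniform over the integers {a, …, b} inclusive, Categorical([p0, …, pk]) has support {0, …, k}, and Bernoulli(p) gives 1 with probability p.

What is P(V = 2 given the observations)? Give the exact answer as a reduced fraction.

P(V = 2 | obs) = 3/5

Enumerate traces; 24 have nonzero weight after conditioning:
  (Z=0, W=0, Y=0, X=0, V=2, U=1) weight 1/704
  (Z=0, W=0, Y=0, X=0, V=3, U=0) weight 1/1056
  (Z=0, W=0, Y=0, X=1, V=2, U=1) weight 1/1056
  (Z=0, W=0, Y=0, X=1, V=3, U=0) weight 1/1584
  (Z=0, W=0, Y=0, X=2, V=2, U=1) weight 1/528
  (Z=0, W=0, Y=0, X=2, V=3, U=0) weight 1/792
  (Z=0, W=1, Y=0, X=0, V=2, U=1) weight 1/704
  (Z=0, W=1, Y=0, X=0, V=3, U=0) weight 1/1056
  … 16 more
Group by V:
  weight(V=2) = 3/176
  weight(V=3) = 1/88
Total weight = 3/176 + 1/88 = 5/176
P(V=2 | obs) = 3/176 / 5/176 = 3/5
P(V=3 | obs) = 1/88 / 5/176 = 2/5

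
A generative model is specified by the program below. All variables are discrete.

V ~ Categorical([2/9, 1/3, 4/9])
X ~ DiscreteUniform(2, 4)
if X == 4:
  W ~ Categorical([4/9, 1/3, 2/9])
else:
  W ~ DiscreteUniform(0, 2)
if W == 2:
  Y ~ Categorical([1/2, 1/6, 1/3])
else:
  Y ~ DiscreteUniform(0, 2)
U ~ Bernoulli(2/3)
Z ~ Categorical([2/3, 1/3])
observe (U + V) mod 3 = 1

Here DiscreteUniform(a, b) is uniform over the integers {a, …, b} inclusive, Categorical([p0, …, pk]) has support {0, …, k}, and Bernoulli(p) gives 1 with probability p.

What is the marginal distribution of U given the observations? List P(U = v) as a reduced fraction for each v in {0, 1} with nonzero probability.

Enumerate traces; 108 have nonzero weight after conditioning:
  (V=0, X=2, W=0, Y=0, U=1, Z=0) weight 8/2187
  (V=0, X=2, W=0, Y=0, U=1, Z=1) weight 4/2187
  (V=0, X=2, W=0, Y=1, U=1, Z=0) weight 8/2187
  (V=0, X=2, W=0, Y=1, U=1, Z=1) weight 4/2187
  (V=0, X=2, W=0, Y=2, U=1, Z=0) weight 8/2187
  (V=0, X=2, W=0, Y=2, U=1, Z=1) weight 4/2187
  (V=0, X=2, W=1, Y=0, U=1, Z=0) weight 8/2187
  (V=0, X=2, W=1, Y=0, U=1, Z=1) weight 4/2187
  (V=1, X=2, W=0, Y=0, U=0, Z=0) weight 2/729
  … 99 more
Group by U:
  weight(U=0) = 1/9
  weight(U=1) = 4/27
Total weight = 1/9 + 4/27 = 7/27
P(U=0 | obs) = 1/9 / 7/27 = 3/7
P(U=1 | obs) = 4/27 / 7/27 = 4/7

P(U=0) = 3/7, P(U=1) = 4/7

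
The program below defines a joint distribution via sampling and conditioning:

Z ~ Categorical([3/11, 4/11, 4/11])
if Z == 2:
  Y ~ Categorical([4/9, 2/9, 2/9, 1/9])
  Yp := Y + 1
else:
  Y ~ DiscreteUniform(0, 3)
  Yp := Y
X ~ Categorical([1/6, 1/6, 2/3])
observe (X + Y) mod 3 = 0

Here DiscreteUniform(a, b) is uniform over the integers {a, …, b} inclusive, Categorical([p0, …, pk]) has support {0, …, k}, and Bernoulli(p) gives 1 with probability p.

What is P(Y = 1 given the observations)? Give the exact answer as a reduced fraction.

Enumerate traces; 12 have nonzero weight after conditioning:
  (Z=0, Y=0, X=0) weight 1/88
  (Z=0, Y=1, X=2) weight 1/22
  (Z=0, Y=2, X=1) weight 1/88
  (Z=0, Y=3, X=0) weight 1/88
  (Z=1, Y=0, X=0) weight 1/66
  (Z=1, Y=1, X=2) weight 2/33
  (Z=1, Y=2, X=1) weight 1/66
  (Z=1, Y=3, X=0) weight 1/66
  … 4 more
Group by Y:
  weight(Y=0) = 127/2376
  weight(Y=1) = 95/594
  weight(Y=2) = 95/2376
  weight(Y=3) = 79/2376
Total weight = 127/2376 + 95/594 + 95/2376 + 79/2376 = 227/792
P(Y=0 | obs) = 127/2376 / 227/792 = 127/681
P(Y=1 | obs) = 95/594 / 227/792 = 380/681
P(Y=2 | obs) = 95/2376 / 227/792 = 95/681
P(Y=3 | obs) = 79/2376 / 227/792 = 79/681

P(Y = 1 | obs) = 380/681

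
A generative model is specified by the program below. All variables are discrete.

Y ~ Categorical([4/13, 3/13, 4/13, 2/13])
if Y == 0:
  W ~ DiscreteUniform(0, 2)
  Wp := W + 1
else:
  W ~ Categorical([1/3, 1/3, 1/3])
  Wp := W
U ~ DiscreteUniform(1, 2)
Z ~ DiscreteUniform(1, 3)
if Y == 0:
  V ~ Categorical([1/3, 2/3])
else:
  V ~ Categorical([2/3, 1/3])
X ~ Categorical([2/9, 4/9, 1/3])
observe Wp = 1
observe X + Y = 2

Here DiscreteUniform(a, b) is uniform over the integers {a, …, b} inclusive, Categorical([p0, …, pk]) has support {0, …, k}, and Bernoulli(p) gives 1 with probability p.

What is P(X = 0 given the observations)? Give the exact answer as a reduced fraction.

Enumerate traces; 36 have nonzero weight after conditioning:
  (Y=0, W=0, U=1, Z=1, V=0, X=2) weight 2/1053
  (Y=0, W=0, U=1, Z=1, V=1, X=2) weight 4/1053
  (Y=0, W=0, U=1, Z=2, V=0, X=2) weight 2/1053
  (Y=0, W=0, U=1, Z=2, V=1, X=2) weight 4/1053
  (Y=0, W=0, U=1, Z=3, V=0, X=2) weight 2/1053
  (Y=0, W=0, U=1, Z=3, V=1, X=2) weight 4/1053
  (Y=0, W=0, U=2, Z=1, V=0, X=2) weight 2/1053
  (Y=0, W=0, U=2, Z=1, V=1, X=2) weight 4/1053
  (Y=1, W=1, U=1, Z=1, V=0, X=1) weight 4/1053
  (Y=2, W=1, U=1, Z=1, V=0, X=0) weight 8/3159
  … 26 more
Group by X:
  weight(X=0) = 8/351
  weight(X=1) = 4/117
  weight(X=2) = 4/117
Total weight = 8/351 + 4/117 + 4/117 = 32/351
P(X=0 | obs) = 8/351 / 32/351 = 1/4
P(X=1 | obs) = 4/117 / 32/351 = 3/8
P(X=2 | obs) = 4/117 / 32/351 = 3/8

P(X = 0 | obs) = 1/4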